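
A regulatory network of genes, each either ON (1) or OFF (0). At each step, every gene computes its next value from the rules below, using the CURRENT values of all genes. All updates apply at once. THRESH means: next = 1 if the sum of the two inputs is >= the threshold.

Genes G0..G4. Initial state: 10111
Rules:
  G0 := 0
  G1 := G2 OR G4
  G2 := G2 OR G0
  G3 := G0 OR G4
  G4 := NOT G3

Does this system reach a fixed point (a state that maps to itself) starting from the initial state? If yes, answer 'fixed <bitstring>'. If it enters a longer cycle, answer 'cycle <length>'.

Step 0: 10111
Step 1: G0=0(const) G1=G2|G4=1|1=1 G2=G2|G0=1|1=1 G3=G0|G4=1|1=1 G4=NOT G3=NOT 1=0 -> 01110
Step 2: G0=0(const) G1=G2|G4=1|0=1 G2=G2|G0=1|0=1 G3=G0|G4=0|0=0 G4=NOT G3=NOT 1=0 -> 01100
Step 3: G0=0(const) G1=G2|G4=1|0=1 G2=G2|G0=1|0=1 G3=G0|G4=0|0=0 G4=NOT G3=NOT 0=1 -> 01101
Step 4: G0=0(const) G1=G2|G4=1|1=1 G2=G2|G0=1|0=1 G3=G0|G4=0|1=1 G4=NOT G3=NOT 0=1 -> 01111
Step 5: G0=0(const) G1=G2|G4=1|1=1 G2=G2|G0=1|0=1 G3=G0|G4=0|1=1 G4=NOT G3=NOT 1=0 -> 01110
Cycle of length 4 starting at step 1 -> no fixed point

Answer: cycle 4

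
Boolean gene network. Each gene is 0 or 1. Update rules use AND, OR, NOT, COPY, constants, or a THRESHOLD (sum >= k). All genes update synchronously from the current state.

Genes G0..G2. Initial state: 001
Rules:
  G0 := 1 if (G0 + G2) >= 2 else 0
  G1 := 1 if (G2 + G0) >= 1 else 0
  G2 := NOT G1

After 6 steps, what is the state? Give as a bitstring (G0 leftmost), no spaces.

Step 1: G0=(0+1>=2)=0 G1=(1+0>=1)=1 G2=NOT G1=NOT 0=1 -> 011
Step 2: G0=(0+1>=2)=0 G1=(1+0>=1)=1 G2=NOT G1=NOT 1=0 -> 010
Step 3: G0=(0+0>=2)=0 G1=(0+0>=1)=0 G2=NOT G1=NOT 1=0 -> 000
Step 4: G0=(0+0>=2)=0 G1=(0+0>=1)=0 G2=NOT G1=NOT 0=1 -> 001
Step 5: G0=(0+1>=2)=0 G1=(1+0>=1)=1 G2=NOT G1=NOT 0=1 -> 011
Step 6: G0=(0+1>=2)=0 G1=(1+0>=1)=1 G2=NOT G1=NOT 1=0 -> 010

010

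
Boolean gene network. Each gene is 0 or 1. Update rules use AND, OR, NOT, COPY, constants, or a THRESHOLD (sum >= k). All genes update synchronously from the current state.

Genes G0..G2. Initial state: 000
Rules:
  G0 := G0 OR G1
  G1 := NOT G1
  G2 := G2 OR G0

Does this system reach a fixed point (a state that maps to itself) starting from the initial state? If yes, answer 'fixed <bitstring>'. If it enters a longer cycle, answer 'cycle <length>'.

Step 0: 000
Step 1: G0=G0|G1=0|0=0 G1=NOT G1=NOT 0=1 G2=G2|G0=0|0=0 -> 010
Step 2: G0=G0|G1=0|1=1 G1=NOT G1=NOT 1=0 G2=G2|G0=0|0=0 -> 100
Step 3: G0=G0|G1=1|0=1 G1=NOT G1=NOT 0=1 G2=G2|G0=0|1=1 -> 111
Step 4: G0=G0|G1=1|1=1 G1=NOT G1=NOT 1=0 G2=G2|G0=1|1=1 -> 101
Step 5: G0=G0|G1=1|0=1 G1=NOT G1=NOT 0=1 G2=G2|G0=1|1=1 -> 111
Cycle of length 2 starting at step 3 -> no fixed point

Answer: cycle 2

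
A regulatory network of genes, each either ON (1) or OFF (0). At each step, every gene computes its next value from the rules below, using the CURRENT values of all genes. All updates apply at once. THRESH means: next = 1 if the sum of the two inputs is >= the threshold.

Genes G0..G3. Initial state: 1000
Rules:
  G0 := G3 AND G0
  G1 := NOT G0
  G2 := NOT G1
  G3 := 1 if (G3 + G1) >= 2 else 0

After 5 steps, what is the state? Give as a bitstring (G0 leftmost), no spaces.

Step 1: G0=G3&G0=0&1=0 G1=NOT G0=NOT 1=0 G2=NOT G1=NOT 0=1 G3=(0+0>=2)=0 -> 0010
Step 2: G0=G3&G0=0&0=0 G1=NOT G0=NOT 0=1 G2=NOT G1=NOT 0=1 G3=(0+0>=2)=0 -> 0110
Step 3: G0=G3&G0=0&0=0 G1=NOT G0=NOT 0=1 G2=NOT G1=NOT 1=0 G3=(0+1>=2)=0 -> 0100
Step 4: G0=G3&G0=0&0=0 G1=NOT G0=NOT 0=1 G2=NOT G1=NOT 1=0 G3=(0+1>=2)=0 -> 0100
Step 5: G0=G3&G0=0&0=0 G1=NOT G0=NOT 0=1 G2=NOT G1=NOT 1=0 G3=(0+1>=2)=0 -> 0100

0100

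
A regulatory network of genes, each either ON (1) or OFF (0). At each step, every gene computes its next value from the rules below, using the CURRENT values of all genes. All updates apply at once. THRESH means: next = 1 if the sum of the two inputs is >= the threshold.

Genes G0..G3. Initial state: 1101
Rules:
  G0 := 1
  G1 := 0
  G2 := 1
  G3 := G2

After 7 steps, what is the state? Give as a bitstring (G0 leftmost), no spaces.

Step 1: G0=1(const) G1=0(const) G2=1(const) G3=G2=0 -> 1010
Step 2: G0=1(const) G1=0(const) G2=1(const) G3=G2=1 -> 1011
Step 3: G0=1(const) G1=0(const) G2=1(const) G3=G2=1 -> 1011
Step 4: G0=1(const) G1=0(const) G2=1(const) G3=G2=1 -> 1011
Step 5: G0=1(const) G1=0(const) G2=1(const) G3=G2=1 -> 1011
Step 6: G0=1(const) G1=0(const) G2=1(const) G3=G2=1 -> 1011
Step 7: G0=1(const) G1=0(const) G2=1(const) G3=G2=1 -> 1011

1011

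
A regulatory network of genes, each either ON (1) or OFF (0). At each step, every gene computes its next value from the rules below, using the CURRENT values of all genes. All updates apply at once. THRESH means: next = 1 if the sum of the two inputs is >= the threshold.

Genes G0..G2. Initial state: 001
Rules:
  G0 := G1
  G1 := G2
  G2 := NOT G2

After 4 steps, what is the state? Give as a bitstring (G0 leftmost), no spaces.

Step 1: G0=G1=0 G1=G2=1 G2=NOT G2=NOT 1=0 -> 010
Step 2: G0=G1=1 G1=G2=0 G2=NOT G2=NOT 0=1 -> 101
Step 3: G0=G1=0 G1=G2=1 G2=NOT G2=NOT 1=0 -> 010
Step 4: G0=G1=1 G1=G2=0 G2=NOT G2=NOT 0=1 -> 101

101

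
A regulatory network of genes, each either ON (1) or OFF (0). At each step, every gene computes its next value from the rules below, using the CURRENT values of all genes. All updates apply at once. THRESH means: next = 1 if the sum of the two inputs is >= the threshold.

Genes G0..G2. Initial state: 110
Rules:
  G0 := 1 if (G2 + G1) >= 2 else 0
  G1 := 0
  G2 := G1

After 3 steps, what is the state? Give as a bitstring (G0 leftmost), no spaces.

Step 1: G0=(0+1>=2)=0 G1=0(const) G2=G1=1 -> 001
Step 2: G0=(1+0>=2)=0 G1=0(const) G2=G1=0 -> 000
Step 3: G0=(0+0>=2)=0 G1=0(const) G2=G1=0 -> 000

000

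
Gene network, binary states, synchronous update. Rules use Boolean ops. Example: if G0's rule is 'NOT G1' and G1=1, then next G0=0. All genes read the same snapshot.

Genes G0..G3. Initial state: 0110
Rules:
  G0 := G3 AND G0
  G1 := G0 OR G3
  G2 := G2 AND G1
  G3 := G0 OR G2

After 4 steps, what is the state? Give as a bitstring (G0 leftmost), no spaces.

Step 1: G0=G3&G0=0&0=0 G1=G0|G3=0|0=0 G2=G2&G1=1&1=1 G3=G0|G2=0|1=1 -> 0011
Step 2: G0=G3&G0=1&0=0 G1=G0|G3=0|1=1 G2=G2&G1=1&0=0 G3=G0|G2=0|1=1 -> 0101
Step 3: G0=G3&G0=1&0=0 G1=G0|G3=0|1=1 G2=G2&G1=0&1=0 G3=G0|G2=0|0=0 -> 0100
Step 4: G0=G3&G0=0&0=0 G1=G0|G3=0|0=0 G2=G2&G1=0&1=0 G3=G0|G2=0|0=0 -> 0000

0000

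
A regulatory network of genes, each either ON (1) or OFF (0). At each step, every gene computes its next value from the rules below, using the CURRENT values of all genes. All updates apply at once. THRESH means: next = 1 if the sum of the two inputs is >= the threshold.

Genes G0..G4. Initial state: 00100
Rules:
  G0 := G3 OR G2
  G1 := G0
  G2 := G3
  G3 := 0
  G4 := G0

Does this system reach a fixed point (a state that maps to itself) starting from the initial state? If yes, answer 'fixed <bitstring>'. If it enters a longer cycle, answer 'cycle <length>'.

Step 0: 00100
Step 1: G0=G3|G2=0|1=1 G1=G0=0 G2=G3=0 G3=0(const) G4=G0=0 -> 10000
Step 2: G0=G3|G2=0|0=0 G1=G0=1 G2=G3=0 G3=0(const) G4=G0=1 -> 01001
Step 3: G0=G3|G2=0|0=0 G1=G0=0 G2=G3=0 G3=0(const) G4=G0=0 -> 00000
Step 4: G0=G3|G2=0|0=0 G1=G0=0 G2=G3=0 G3=0(const) G4=G0=0 -> 00000
Fixed point reached at step 3: 00000

Answer: fixed 00000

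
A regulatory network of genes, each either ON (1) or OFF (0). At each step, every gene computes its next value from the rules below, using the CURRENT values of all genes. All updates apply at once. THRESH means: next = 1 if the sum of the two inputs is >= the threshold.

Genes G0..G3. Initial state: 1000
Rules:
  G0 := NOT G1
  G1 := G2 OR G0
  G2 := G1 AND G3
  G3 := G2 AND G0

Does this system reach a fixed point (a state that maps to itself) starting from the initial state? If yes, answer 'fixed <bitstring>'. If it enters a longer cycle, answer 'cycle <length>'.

Step 0: 1000
Step 1: G0=NOT G1=NOT 0=1 G1=G2|G0=0|1=1 G2=G1&G3=0&0=0 G3=G2&G0=0&1=0 -> 1100
Step 2: G0=NOT G1=NOT 1=0 G1=G2|G0=0|1=1 G2=G1&G3=1&0=0 G3=G2&G0=0&1=0 -> 0100
Step 3: G0=NOT G1=NOT 1=0 G1=G2|G0=0|0=0 G2=G1&G3=1&0=0 G3=G2&G0=0&0=0 -> 0000
Step 4: G0=NOT G1=NOT 0=1 G1=G2|G0=0|0=0 G2=G1&G3=0&0=0 G3=G2&G0=0&0=0 -> 1000
Cycle of length 4 starting at step 0 -> no fixed point

Answer: cycle 4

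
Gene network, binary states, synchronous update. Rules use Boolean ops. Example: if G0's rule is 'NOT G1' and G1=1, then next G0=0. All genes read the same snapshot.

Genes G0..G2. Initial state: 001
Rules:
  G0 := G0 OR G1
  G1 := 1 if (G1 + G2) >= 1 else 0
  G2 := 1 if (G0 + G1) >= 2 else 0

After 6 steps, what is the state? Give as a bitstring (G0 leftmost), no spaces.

Step 1: G0=G0|G1=0|0=0 G1=(0+1>=1)=1 G2=(0+0>=2)=0 -> 010
Step 2: G0=G0|G1=0|1=1 G1=(1+0>=1)=1 G2=(0+1>=2)=0 -> 110
Step 3: G0=G0|G1=1|1=1 G1=(1+0>=1)=1 G2=(1+1>=2)=1 -> 111
Step 4: G0=G0|G1=1|1=1 G1=(1+1>=1)=1 G2=(1+1>=2)=1 -> 111
Step 5: G0=G0|G1=1|1=1 G1=(1+1>=1)=1 G2=(1+1>=2)=1 -> 111
Step 6: G0=G0|G1=1|1=1 G1=(1+1>=1)=1 G2=(1+1>=2)=1 -> 111

111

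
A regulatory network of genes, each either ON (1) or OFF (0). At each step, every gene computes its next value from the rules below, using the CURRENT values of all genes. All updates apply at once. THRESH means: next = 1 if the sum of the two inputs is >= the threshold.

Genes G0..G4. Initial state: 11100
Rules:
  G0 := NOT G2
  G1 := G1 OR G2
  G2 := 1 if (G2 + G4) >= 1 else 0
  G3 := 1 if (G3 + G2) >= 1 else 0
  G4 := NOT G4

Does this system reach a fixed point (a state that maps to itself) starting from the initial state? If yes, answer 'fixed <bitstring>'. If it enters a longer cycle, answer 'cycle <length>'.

Answer: cycle 2

Derivation:
Step 0: 11100
Step 1: G0=NOT G2=NOT 1=0 G1=G1|G2=1|1=1 G2=(1+0>=1)=1 G3=(0+1>=1)=1 G4=NOT G4=NOT 0=1 -> 01111
Step 2: G0=NOT G2=NOT 1=0 G1=G1|G2=1|1=1 G2=(1+1>=1)=1 G3=(1+1>=1)=1 G4=NOT G4=NOT 1=0 -> 01110
Step 3: G0=NOT G2=NOT 1=0 G1=G1|G2=1|1=1 G2=(1+0>=1)=1 G3=(1+1>=1)=1 G4=NOT G4=NOT 0=1 -> 01111
Cycle of length 2 starting at step 1 -> no fixed point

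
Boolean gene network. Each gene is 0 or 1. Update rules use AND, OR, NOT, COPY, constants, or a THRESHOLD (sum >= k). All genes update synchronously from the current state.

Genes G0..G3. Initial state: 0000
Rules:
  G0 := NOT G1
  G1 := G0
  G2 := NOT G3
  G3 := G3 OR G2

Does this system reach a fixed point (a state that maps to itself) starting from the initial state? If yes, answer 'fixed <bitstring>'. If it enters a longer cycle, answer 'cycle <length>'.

Answer: cycle 4

Derivation:
Step 0: 0000
Step 1: G0=NOT G1=NOT 0=1 G1=G0=0 G2=NOT G3=NOT 0=1 G3=G3|G2=0|0=0 -> 1010
Step 2: G0=NOT G1=NOT 0=1 G1=G0=1 G2=NOT G3=NOT 0=1 G3=G3|G2=0|1=1 -> 1111
Step 3: G0=NOT G1=NOT 1=0 G1=G0=1 G2=NOT G3=NOT 1=0 G3=G3|G2=1|1=1 -> 0101
Step 4: G0=NOT G1=NOT 1=0 G1=G0=0 G2=NOT G3=NOT 1=0 G3=G3|G2=1|0=1 -> 0001
Step 5: G0=NOT G1=NOT 0=1 G1=G0=0 G2=NOT G3=NOT 1=0 G3=G3|G2=1|0=1 -> 1001
Step 6: G0=NOT G1=NOT 0=1 G1=G0=1 G2=NOT G3=NOT 1=0 G3=G3|G2=1|0=1 -> 1101
Step 7: G0=NOT G1=NOT 1=0 G1=G0=1 G2=NOT G3=NOT 1=0 G3=G3|G2=1|0=1 -> 0101
Cycle of length 4 starting at step 3 -> no fixed point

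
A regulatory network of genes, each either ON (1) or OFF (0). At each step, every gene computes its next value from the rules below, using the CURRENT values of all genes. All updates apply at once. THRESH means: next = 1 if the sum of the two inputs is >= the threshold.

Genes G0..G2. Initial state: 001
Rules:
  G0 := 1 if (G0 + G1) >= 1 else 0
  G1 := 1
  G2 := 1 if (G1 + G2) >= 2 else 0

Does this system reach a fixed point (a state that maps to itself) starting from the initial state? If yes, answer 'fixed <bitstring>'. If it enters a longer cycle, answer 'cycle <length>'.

Answer: fixed 110

Derivation:
Step 0: 001
Step 1: G0=(0+0>=1)=0 G1=1(const) G2=(0+1>=2)=0 -> 010
Step 2: G0=(0+1>=1)=1 G1=1(const) G2=(1+0>=2)=0 -> 110
Step 3: G0=(1+1>=1)=1 G1=1(const) G2=(1+0>=2)=0 -> 110
Fixed point reached at step 2: 110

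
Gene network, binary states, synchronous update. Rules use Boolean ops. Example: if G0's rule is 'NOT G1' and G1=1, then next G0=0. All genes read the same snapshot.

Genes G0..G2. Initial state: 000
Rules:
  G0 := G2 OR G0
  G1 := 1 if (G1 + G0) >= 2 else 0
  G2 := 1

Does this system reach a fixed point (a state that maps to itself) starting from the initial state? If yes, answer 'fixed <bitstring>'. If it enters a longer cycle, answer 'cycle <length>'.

Step 0: 000
Step 1: G0=G2|G0=0|0=0 G1=(0+0>=2)=0 G2=1(const) -> 001
Step 2: G0=G2|G0=1|0=1 G1=(0+0>=2)=0 G2=1(const) -> 101
Step 3: G0=G2|G0=1|1=1 G1=(0+1>=2)=0 G2=1(const) -> 101
Fixed point reached at step 2: 101

Answer: fixed 101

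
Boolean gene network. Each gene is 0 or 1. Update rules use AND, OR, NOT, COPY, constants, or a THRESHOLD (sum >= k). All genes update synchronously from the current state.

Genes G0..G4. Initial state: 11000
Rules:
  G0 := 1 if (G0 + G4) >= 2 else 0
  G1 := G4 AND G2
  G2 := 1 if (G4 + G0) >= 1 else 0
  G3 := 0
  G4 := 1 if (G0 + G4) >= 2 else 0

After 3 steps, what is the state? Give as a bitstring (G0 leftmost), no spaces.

Step 1: G0=(1+0>=2)=0 G1=G4&G2=0&0=0 G2=(0+1>=1)=1 G3=0(const) G4=(1+0>=2)=0 -> 00100
Step 2: G0=(0+0>=2)=0 G1=G4&G2=0&1=0 G2=(0+0>=1)=0 G3=0(const) G4=(0+0>=2)=0 -> 00000
Step 3: G0=(0+0>=2)=0 G1=G4&G2=0&0=0 G2=(0+0>=1)=0 G3=0(const) G4=(0+0>=2)=0 -> 00000

00000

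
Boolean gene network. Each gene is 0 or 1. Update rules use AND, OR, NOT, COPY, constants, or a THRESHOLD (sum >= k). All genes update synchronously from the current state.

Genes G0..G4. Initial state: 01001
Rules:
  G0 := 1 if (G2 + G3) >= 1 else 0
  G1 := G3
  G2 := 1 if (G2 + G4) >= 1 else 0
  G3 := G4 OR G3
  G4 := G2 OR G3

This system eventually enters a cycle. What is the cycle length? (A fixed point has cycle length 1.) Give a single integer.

Step 0: 01001
Step 1: G0=(0+0>=1)=0 G1=G3=0 G2=(0+1>=1)=1 G3=G4|G3=1|0=1 G4=G2|G3=0|0=0 -> 00110
Step 2: G0=(1+1>=1)=1 G1=G3=1 G2=(1+0>=1)=1 G3=G4|G3=0|1=1 G4=G2|G3=1|1=1 -> 11111
Step 3: G0=(1+1>=1)=1 G1=G3=1 G2=(1+1>=1)=1 G3=G4|G3=1|1=1 G4=G2|G3=1|1=1 -> 11111
State from step 3 equals state from step 2 -> cycle length 1

Answer: 1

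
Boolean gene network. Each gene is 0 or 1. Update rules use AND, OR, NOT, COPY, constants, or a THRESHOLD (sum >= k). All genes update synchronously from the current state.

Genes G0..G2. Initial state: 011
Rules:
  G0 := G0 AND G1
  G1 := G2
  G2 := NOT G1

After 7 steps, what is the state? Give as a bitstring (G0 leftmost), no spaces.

Step 1: G0=G0&G1=0&1=0 G1=G2=1 G2=NOT G1=NOT 1=0 -> 010
Step 2: G0=G0&G1=0&1=0 G1=G2=0 G2=NOT G1=NOT 1=0 -> 000
Step 3: G0=G0&G1=0&0=0 G1=G2=0 G2=NOT G1=NOT 0=1 -> 001
Step 4: G0=G0&G1=0&0=0 G1=G2=1 G2=NOT G1=NOT 0=1 -> 011
Step 5: G0=G0&G1=0&1=0 G1=G2=1 G2=NOT G1=NOT 1=0 -> 010
Step 6: G0=G0&G1=0&1=0 G1=G2=0 G2=NOT G1=NOT 1=0 -> 000
Step 7: G0=G0&G1=0&0=0 G1=G2=0 G2=NOT G1=NOT 0=1 -> 001

001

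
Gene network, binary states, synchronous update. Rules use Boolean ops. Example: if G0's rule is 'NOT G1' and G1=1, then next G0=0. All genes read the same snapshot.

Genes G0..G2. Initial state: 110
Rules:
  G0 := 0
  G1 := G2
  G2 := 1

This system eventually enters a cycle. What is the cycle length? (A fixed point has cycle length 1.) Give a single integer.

Answer: 1

Derivation:
Step 0: 110
Step 1: G0=0(const) G1=G2=0 G2=1(const) -> 001
Step 2: G0=0(const) G1=G2=1 G2=1(const) -> 011
Step 3: G0=0(const) G1=G2=1 G2=1(const) -> 011
State from step 3 equals state from step 2 -> cycle length 1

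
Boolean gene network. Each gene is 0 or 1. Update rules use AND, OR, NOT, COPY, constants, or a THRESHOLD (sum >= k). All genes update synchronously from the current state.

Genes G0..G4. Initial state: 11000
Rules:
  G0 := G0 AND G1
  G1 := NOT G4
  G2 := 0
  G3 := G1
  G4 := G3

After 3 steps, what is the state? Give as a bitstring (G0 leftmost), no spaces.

Step 1: G0=G0&G1=1&1=1 G1=NOT G4=NOT 0=1 G2=0(const) G3=G1=1 G4=G3=0 -> 11010
Step 2: G0=G0&G1=1&1=1 G1=NOT G4=NOT 0=1 G2=0(const) G3=G1=1 G4=G3=1 -> 11011
Step 3: G0=G0&G1=1&1=1 G1=NOT G4=NOT 1=0 G2=0(const) G3=G1=1 G4=G3=1 -> 10011

10011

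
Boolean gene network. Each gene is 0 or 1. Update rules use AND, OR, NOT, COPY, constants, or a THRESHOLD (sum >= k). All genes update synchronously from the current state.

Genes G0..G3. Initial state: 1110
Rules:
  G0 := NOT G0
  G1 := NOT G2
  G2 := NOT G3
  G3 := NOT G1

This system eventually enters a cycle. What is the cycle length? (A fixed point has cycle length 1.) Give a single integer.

Answer: 6

Derivation:
Step 0: 1110
Step 1: G0=NOT G0=NOT 1=0 G1=NOT G2=NOT 1=0 G2=NOT G3=NOT 0=1 G3=NOT G1=NOT 1=0 -> 0010
Step 2: G0=NOT G0=NOT 0=1 G1=NOT G2=NOT 1=0 G2=NOT G3=NOT 0=1 G3=NOT G1=NOT 0=1 -> 1011
Step 3: G0=NOT G0=NOT 1=0 G1=NOT G2=NOT 1=0 G2=NOT G3=NOT 1=0 G3=NOT G1=NOT 0=1 -> 0001
Step 4: G0=NOT G0=NOT 0=1 G1=NOT G2=NOT 0=1 G2=NOT G3=NOT 1=0 G3=NOT G1=NOT 0=1 -> 1101
Step 5: G0=NOT G0=NOT 1=0 G1=NOT G2=NOT 0=1 G2=NOT G3=NOT 1=0 G3=NOT G1=NOT 1=0 -> 0100
Step 6: G0=NOT G0=NOT 0=1 G1=NOT G2=NOT 0=1 G2=NOT G3=NOT 0=1 G3=NOT G1=NOT 1=0 -> 1110
State from step 6 equals state from step 0 -> cycle length 6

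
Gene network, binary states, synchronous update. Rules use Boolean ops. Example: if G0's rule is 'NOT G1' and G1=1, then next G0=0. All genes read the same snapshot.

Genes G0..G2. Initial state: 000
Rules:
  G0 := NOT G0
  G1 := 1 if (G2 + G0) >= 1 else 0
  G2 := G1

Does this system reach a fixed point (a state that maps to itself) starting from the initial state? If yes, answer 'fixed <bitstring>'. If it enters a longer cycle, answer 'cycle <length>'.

Answer: cycle 2

Derivation:
Step 0: 000
Step 1: G0=NOT G0=NOT 0=1 G1=(0+0>=1)=0 G2=G1=0 -> 100
Step 2: G0=NOT G0=NOT 1=0 G1=(0+1>=1)=1 G2=G1=0 -> 010
Step 3: G0=NOT G0=NOT 0=1 G1=(0+0>=1)=0 G2=G1=1 -> 101
Step 4: G0=NOT G0=NOT 1=0 G1=(1+1>=1)=1 G2=G1=0 -> 010
Cycle of length 2 starting at step 2 -> no fixed point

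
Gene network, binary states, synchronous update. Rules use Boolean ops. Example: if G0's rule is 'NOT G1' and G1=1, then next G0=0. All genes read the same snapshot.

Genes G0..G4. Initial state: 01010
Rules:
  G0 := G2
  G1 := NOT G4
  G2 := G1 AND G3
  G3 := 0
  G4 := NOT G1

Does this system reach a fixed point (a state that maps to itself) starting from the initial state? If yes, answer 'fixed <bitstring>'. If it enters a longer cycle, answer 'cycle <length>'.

Step 0: 01010
Step 1: G0=G2=0 G1=NOT G4=NOT 0=1 G2=G1&G3=1&1=1 G3=0(const) G4=NOT G1=NOT 1=0 -> 01100
Step 2: G0=G2=1 G1=NOT G4=NOT 0=1 G2=G1&G3=1&0=0 G3=0(const) G4=NOT G1=NOT 1=0 -> 11000
Step 3: G0=G2=0 G1=NOT G4=NOT 0=1 G2=G1&G3=1&0=0 G3=0(const) G4=NOT G1=NOT 1=0 -> 01000
Step 4: G0=G2=0 G1=NOT G4=NOT 0=1 G2=G1&G3=1&0=0 G3=0(const) G4=NOT G1=NOT 1=0 -> 01000
Fixed point reached at step 3: 01000

Answer: fixed 01000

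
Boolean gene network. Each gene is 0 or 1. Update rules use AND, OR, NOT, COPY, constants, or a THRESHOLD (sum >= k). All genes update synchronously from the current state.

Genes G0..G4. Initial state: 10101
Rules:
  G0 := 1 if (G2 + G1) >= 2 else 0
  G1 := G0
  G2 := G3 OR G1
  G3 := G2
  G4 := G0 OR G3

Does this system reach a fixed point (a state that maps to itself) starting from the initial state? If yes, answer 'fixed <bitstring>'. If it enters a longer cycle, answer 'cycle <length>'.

Step 0: 10101
Step 1: G0=(1+0>=2)=0 G1=G0=1 G2=G3|G1=0|0=0 G3=G2=1 G4=G0|G3=1|0=1 -> 01011
Step 2: G0=(0+1>=2)=0 G1=G0=0 G2=G3|G1=1|1=1 G3=G2=0 G4=G0|G3=0|1=1 -> 00101
Step 3: G0=(1+0>=2)=0 G1=G0=0 G2=G3|G1=0|0=0 G3=G2=1 G4=G0|G3=0|0=0 -> 00010
Step 4: G0=(0+0>=2)=0 G1=G0=0 G2=G3|G1=1|0=1 G3=G2=0 G4=G0|G3=0|1=1 -> 00101
Cycle of length 2 starting at step 2 -> no fixed point

Answer: cycle 2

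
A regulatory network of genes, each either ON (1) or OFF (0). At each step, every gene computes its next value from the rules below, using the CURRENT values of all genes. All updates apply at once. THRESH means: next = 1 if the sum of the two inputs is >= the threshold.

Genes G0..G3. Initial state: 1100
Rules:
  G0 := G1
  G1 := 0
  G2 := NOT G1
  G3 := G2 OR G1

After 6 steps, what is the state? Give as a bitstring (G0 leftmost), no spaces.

Step 1: G0=G1=1 G1=0(const) G2=NOT G1=NOT 1=0 G3=G2|G1=0|1=1 -> 1001
Step 2: G0=G1=0 G1=0(const) G2=NOT G1=NOT 0=1 G3=G2|G1=0|0=0 -> 0010
Step 3: G0=G1=0 G1=0(const) G2=NOT G1=NOT 0=1 G3=G2|G1=1|0=1 -> 0011
Step 4: G0=G1=0 G1=0(const) G2=NOT G1=NOT 0=1 G3=G2|G1=1|0=1 -> 0011
Step 5: G0=G1=0 G1=0(const) G2=NOT G1=NOT 0=1 G3=G2|G1=1|0=1 -> 0011
Step 6: G0=G1=0 G1=0(const) G2=NOT G1=NOT 0=1 G3=G2|G1=1|0=1 -> 0011

0011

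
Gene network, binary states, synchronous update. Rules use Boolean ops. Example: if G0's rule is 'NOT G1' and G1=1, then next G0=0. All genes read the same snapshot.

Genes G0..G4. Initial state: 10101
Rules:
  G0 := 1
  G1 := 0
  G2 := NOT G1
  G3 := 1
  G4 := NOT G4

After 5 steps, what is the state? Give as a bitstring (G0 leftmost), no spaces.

Step 1: G0=1(const) G1=0(const) G2=NOT G1=NOT 0=1 G3=1(const) G4=NOT G4=NOT 1=0 -> 10110
Step 2: G0=1(const) G1=0(const) G2=NOT G1=NOT 0=1 G3=1(const) G4=NOT G4=NOT 0=1 -> 10111
Step 3: G0=1(const) G1=0(const) G2=NOT G1=NOT 0=1 G3=1(const) G4=NOT G4=NOT 1=0 -> 10110
Step 4: G0=1(const) G1=0(const) G2=NOT G1=NOT 0=1 G3=1(const) G4=NOT G4=NOT 0=1 -> 10111
Step 5: G0=1(const) G1=0(const) G2=NOT G1=NOT 0=1 G3=1(const) G4=NOT G4=NOT 1=0 -> 10110

10110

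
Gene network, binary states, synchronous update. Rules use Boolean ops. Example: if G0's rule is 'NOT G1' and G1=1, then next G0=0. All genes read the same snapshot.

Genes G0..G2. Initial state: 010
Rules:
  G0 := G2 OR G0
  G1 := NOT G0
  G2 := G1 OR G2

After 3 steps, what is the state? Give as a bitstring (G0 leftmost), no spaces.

Step 1: G0=G2|G0=0|0=0 G1=NOT G0=NOT 0=1 G2=G1|G2=1|0=1 -> 011
Step 2: G0=G2|G0=1|0=1 G1=NOT G0=NOT 0=1 G2=G1|G2=1|1=1 -> 111
Step 3: G0=G2|G0=1|1=1 G1=NOT G0=NOT 1=0 G2=G1|G2=1|1=1 -> 101

101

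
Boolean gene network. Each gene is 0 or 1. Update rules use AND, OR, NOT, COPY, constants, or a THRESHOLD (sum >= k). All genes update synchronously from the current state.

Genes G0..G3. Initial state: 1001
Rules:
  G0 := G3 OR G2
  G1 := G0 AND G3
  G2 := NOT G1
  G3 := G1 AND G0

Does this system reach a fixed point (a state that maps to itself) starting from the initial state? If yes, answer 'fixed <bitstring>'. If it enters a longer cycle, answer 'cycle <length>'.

Step 0: 1001
Step 1: G0=G3|G2=1|0=1 G1=G0&G3=1&1=1 G2=NOT G1=NOT 0=1 G3=G1&G0=0&1=0 -> 1110
Step 2: G0=G3|G2=0|1=1 G1=G0&G3=1&0=0 G2=NOT G1=NOT 1=0 G3=G1&G0=1&1=1 -> 1001
Cycle of length 2 starting at step 0 -> no fixed point

Answer: cycle 2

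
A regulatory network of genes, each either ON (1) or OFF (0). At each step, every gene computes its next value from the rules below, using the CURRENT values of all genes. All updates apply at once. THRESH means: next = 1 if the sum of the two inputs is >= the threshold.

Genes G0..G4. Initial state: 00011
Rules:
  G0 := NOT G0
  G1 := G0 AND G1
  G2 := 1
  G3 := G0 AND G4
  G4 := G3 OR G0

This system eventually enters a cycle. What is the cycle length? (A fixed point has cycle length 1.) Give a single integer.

Step 0: 00011
Step 1: G0=NOT G0=NOT 0=1 G1=G0&G1=0&0=0 G2=1(const) G3=G0&G4=0&1=0 G4=G3|G0=1|0=1 -> 10101
Step 2: G0=NOT G0=NOT 1=0 G1=G0&G1=1&0=0 G2=1(const) G3=G0&G4=1&1=1 G4=G3|G0=0|1=1 -> 00111
Step 3: G0=NOT G0=NOT 0=1 G1=G0&G1=0&0=0 G2=1(const) G3=G0&G4=0&1=0 G4=G3|G0=1|0=1 -> 10101
State from step 3 equals state from step 1 -> cycle length 2

Answer: 2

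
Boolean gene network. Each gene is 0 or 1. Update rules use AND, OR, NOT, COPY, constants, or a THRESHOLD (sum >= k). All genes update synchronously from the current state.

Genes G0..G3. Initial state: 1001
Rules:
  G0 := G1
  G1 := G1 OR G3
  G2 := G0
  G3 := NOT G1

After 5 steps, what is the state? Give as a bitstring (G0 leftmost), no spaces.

Step 1: G0=G1=0 G1=G1|G3=0|1=1 G2=G0=1 G3=NOT G1=NOT 0=1 -> 0111
Step 2: G0=G1=1 G1=G1|G3=1|1=1 G2=G0=0 G3=NOT G1=NOT 1=0 -> 1100
Step 3: G0=G1=1 G1=G1|G3=1|0=1 G2=G0=1 G3=NOT G1=NOT 1=0 -> 1110
Step 4: G0=G1=1 G1=G1|G3=1|0=1 G2=G0=1 G3=NOT G1=NOT 1=0 -> 1110
Step 5: G0=G1=1 G1=G1|G3=1|0=1 G2=G0=1 G3=NOT G1=NOT 1=0 -> 1110

1110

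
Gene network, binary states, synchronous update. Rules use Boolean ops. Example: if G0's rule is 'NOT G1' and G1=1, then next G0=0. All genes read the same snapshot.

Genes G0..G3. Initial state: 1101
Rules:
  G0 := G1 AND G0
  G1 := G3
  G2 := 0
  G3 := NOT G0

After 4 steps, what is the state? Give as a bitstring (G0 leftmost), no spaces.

Step 1: G0=G1&G0=1&1=1 G1=G3=1 G2=0(const) G3=NOT G0=NOT 1=0 -> 1100
Step 2: G0=G1&G0=1&1=1 G1=G3=0 G2=0(const) G3=NOT G0=NOT 1=0 -> 1000
Step 3: G0=G1&G0=0&1=0 G1=G3=0 G2=0(const) G3=NOT G0=NOT 1=0 -> 0000
Step 4: G0=G1&G0=0&0=0 G1=G3=0 G2=0(const) G3=NOT G0=NOT 0=1 -> 0001

0001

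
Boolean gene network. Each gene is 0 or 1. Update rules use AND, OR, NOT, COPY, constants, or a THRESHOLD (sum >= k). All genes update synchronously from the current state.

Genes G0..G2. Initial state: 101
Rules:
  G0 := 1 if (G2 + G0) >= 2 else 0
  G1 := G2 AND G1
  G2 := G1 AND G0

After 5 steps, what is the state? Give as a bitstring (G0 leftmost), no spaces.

Step 1: G0=(1+1>=2)=1 G1=G2&G1=1&0=0 G2=G1&G0=0&1=0 -> 100
Step 2: G0=(0+1>=2)=0 G1=G2&G1=0&0=0 G2=G1&G0=0&1=0 -> 000
Step 3: G0=(0+0>=2)=0 G1=G2&G1=0&0=0 G2=G1&G0=0&0=0 -> 000
Step 4: G0=(0+0>=2)=0 G1=G2&G1=0&0=0 G2=G1&G0=0&0=0 -> 000
Step 5: G0=(0+0>=2)=0 G1=G2&G1=0&0=0 G2=G1&G0=0&0=0 -> 000

000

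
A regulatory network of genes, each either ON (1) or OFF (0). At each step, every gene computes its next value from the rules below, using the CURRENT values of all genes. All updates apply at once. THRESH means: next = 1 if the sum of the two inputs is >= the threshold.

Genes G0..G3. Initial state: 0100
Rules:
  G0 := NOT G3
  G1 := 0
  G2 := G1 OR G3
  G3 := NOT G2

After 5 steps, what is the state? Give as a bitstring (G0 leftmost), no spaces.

Step 1: G0=NOT G3=NOT 0=1 G1=0(const) G2=G1|G3=1|0=1 G3=NOT G2=NOT 0=1 -> 1011
Step 2: G0=NOT G3=NOT 1=0 G1=0(const) G2=G1|G3=0|1=1 G3=NOT G2=NOT 1=0 -> 0010
Step 3: G0=NOT G3=NOT 0=1 G1=0(const) G2=G1|G3=0|0=0 G3=NOT G2=NOT 1=0 -> 1000
Step 4: G0=NOT G3=NOT 0=1 G1=0(const) G2=G1|G3=0|0=0 G3=NOT G2=NOT 0=1 -> 1001
Step 5: G0=NOT G3=NOT 1=0 G1=0(const) G2=G1|G3=0|1=1 G3=NOT G2=NOT 0=1 -> 0011

0011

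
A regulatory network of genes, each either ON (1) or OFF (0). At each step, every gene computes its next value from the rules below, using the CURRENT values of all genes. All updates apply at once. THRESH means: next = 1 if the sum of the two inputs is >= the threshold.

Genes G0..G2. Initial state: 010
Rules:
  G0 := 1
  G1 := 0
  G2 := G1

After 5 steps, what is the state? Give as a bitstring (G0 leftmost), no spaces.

Step 1: G0=1(const) G1=0(const) G2=G1=1 -> 101
Step 2: G0=1(const) G1=0(const) G2=G1=0 -> 100
Step 3: G0=1(const) G1=0(const) G2=G1=0 -> 100
Step 4: G0=1(const) G1=0(const) G2=G1=0 -> 100
Step 5: G0=1(const) G1=0(const) G2=G1=0 -> 100

100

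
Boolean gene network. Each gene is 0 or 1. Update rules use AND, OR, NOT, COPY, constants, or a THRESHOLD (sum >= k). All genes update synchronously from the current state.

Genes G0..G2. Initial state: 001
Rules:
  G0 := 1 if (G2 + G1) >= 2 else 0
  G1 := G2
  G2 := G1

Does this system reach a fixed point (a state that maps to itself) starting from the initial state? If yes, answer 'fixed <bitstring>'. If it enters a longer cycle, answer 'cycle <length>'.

Step 0: 001
Step 1: G0=(1+0>=2)=0 G1=G2=1 G2=G1=0 -> 010
Step 2: G0=(0+1>=2)=0 G1=G2=0 G2=G1=1 -> 001
Cycle of length 2 starting at step 0 -> no fixed point

Answer: cycle 2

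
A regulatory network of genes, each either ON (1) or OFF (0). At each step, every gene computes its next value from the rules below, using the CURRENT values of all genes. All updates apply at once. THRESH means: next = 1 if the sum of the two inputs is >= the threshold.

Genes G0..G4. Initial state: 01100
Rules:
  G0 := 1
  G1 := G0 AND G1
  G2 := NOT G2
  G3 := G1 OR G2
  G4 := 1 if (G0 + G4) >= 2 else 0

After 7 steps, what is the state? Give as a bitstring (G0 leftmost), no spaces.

Step 1: G0=1(const) G1=G0&G1=0&1=0 G2=NOT G2=NOT 1=0 G3=G1|G2=1|1=1 G4=(0+0>=2)=0 -> 10010
Step 2: G0=1(const) G1=G0&G1=1&0=0 G2=NOT G2=NOT 0=1 G3=G1|G2=0|0=0 G4=(1+0>=2)=0 -> 10100
Step 3: G0=1(const) G1=G0&G1=1&0=0 G2=NOT G2=NOT 1=0 G3=G1|G2=0|1=1 G4=(1+0>=2)=0 -> 10010
Step 4: G0=1(const) G1=G0&G1=1&0=0 G2=NOT G2=NOT 0=1 G3=G1|G2=0|0=0 G4=(1+0>=2)=0 -> 10100
Step 5: G0=1(const) G1=G0&G1=1&0=0 G2=NOT G2=NOT 1=0 G3=G1|G2=0|1=1 G4=(1+0>=2)=0 -> 10010
Step 6: G0=1(const) G1=G0&G1=1&0=0 G2=NOT G2=NOT 0=1 G3=G1|G2=0|0=0 G4=(1+0>=2)=0 -> 10100
Step 7: G0=1(const) G1=G0&G1=1&0=0 G2=NOT G2=NOT 1=0 G3=G1|G2=0|1=1 G4=(1+0>=2)=0 -> 10010

10010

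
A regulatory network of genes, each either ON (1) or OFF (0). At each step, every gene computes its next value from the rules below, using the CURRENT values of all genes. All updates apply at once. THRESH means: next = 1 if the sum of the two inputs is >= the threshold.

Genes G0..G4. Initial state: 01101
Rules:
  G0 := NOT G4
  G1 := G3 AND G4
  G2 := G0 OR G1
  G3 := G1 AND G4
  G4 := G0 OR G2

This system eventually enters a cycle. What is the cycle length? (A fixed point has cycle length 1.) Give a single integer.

Step 0: 01101
Step 1: G0=NOT G4=NOT 1=0 G1=G3&G4=0&1=0 G2=G0|G1=0|1=1 G3=G1&G4=1&1=1 G4=G0|G2=0|1=1 -> 00111
Step 2: G0=NOT G4=NOT 1=0 G1=G3&G4=1&1=1 G2=G0|G1=0|0=0 G3=G1&G4=0&1=0 G4=G0|G2=0|1=1 -> 01001
Step 3: G0=NOT G4=NOT 1=0 G1=G3&G4=0&1=0 G2=G0|G1=0|1=1 G3=G1&G4=1&1=1 G4=G0|G2=0|0=0 -> 00110
Step 4: G0=NOT G4=NOT 0=1 G1=G3&G4=1&0=0 G2=G0|G1=0|0=0 G3=G1&G4=0&0=0 G4=G0|G2=0|1=1 -> 10001
Step 5: G0=NOT G4=NOT 1=0 G1=G3&G4=0&1=0 G2=G0|G1=1|0=1 G3=G1&G4=0&1=0 G4=G0|G2=1|0=1 -> 00101
Step 6: G0=NOT G4=NOT 1=0 G1=G3&G4=0&1=0 G2=G0|G1=0|0=0 G3=G1&G4=0&1=0 G4=G0|G2=0|1=1 -> 00001
Step 7: G0=NOT G4=NOT 1=0 G1=G3&G4=0&1=0 G2=G0|G1=0|0=0 G3=G1&G4=0&1=0 G4=G0|G2=0|0=0 -> 00000
Step 8: G0=NOT G4=NOT 0=1 G1=G3&G4=0&0=0 G2=G0|G1=0|0=0 G3=G1&G4=0&0=0 G4=G0|G2=0|0=0 -> 10000
Step 9: G0=NOT G4=NOT 0=1 G1=G3&G4=0&0=0 G2=G0|G1=1|0=1 G3=G1&G4=0&0=0 G4=G0|G2=1|0=1 -> 10101
Step 10: G0=NOT G4=NOT 1=0 G1=G3&G4=0&1=0 G2=G0|G1=1|0=1 G3=G1&G4=0&1=0 G4=G0|G2=1|1=1 -> 00101
State from step 10 equals state from step 5 -> cycle length 5

Answer: 5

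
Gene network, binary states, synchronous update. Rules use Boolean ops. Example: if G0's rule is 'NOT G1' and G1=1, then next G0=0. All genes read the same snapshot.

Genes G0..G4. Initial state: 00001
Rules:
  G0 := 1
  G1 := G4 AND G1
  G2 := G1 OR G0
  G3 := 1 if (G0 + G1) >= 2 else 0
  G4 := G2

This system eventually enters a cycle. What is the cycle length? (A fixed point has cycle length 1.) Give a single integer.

Step 0: 00001
Step 1: G0=1(const) G1=G4&G1=1&0=0 G2=G1|G0=0|0=0 G3=(0+0>=2)=0 G4=G2=0 -> 10000
Step 2: G0=1(const) G1=G4&G1=0&0=0 G2=G1|G0=0|1=1 G3=(1+0>=2)=0 G4=G2=0 -> 10100
Step 3: G0=1(const) G1=G4&G1=0&0=0 G2=G1|G0=0|1=1 G3=(1+0>=2)=0 G4=G2=1 -> 10101
Step 4: G0=1(const) G1=G4&G1=1&0=0 G2=G1|G0=0|1=1 G3=(1+0>=2)=0 G4=G2=1 -> 10101
State from step 4 equals state from step 3 -> cycle length 1

Answer: 1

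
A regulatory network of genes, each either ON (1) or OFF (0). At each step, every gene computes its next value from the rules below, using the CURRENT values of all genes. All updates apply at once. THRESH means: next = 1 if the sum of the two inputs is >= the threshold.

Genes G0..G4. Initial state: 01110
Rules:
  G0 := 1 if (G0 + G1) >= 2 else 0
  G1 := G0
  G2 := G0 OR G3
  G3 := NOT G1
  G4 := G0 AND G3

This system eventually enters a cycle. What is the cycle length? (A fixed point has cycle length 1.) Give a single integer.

Answer: 1

Derivation:
Step 0: 01110
Step 1: G0=(0+1>=2)=0 G1=G0=0 G2=G0|G3=0|1=1 G3=NOT G1=NOT 1=0 G4=G0&G3=0&1=0 -> 00100
Step 2: G0=(0+0>=2)=0 G1=G0=0 G2=G0|G3=0|0=0 G3=NOT G1=NOT 0=1 G4=G0&G3=0&0=0 -> 00010
Step 3: G0=(0+0>=2)=0 G1=G0=0 G2=G0|G3=0|1=1 G3=NOT G1=NOT 0=1 G4=G0&G3=0&1=0 -> 00110
Step 4: G0=(0+0>=2)=0 G1=G0=0 G2=G0|G3=0|1=1 G3=NOT G1=NOT 0=1 G4=G0&G3=0&1=0 -> 00110
State from step 4 equals state from step 3 -> cycle length 1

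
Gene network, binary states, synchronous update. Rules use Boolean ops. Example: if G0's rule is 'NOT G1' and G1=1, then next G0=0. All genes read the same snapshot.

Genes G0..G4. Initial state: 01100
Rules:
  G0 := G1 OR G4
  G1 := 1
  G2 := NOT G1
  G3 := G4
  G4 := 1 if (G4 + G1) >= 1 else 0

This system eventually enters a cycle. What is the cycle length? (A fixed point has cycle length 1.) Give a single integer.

Step 0: 01100
Step 1: G0=G1|G4=1|0=1 G1=1(const) G2=NOT G1=NOT 1=0 G3=G4=0 G4=(0+1>=1)=1 -> 11001
Step 2: G0=G1|G4=1|1=1 G1=1(const) G2=NOT G1=NOT 1=0 G3=G4=1 G4=(1+1>=1)=1 -> 11011
Step 3: G0=G1|G4=1|1=1 G1=1(const) G2=NOT G1=NOT 1=0 G3=G4=1 G4=(1+1>=1)=1 -> 11011
State from step 3 equals state from step 2 -> cycle length 1

Answer: 1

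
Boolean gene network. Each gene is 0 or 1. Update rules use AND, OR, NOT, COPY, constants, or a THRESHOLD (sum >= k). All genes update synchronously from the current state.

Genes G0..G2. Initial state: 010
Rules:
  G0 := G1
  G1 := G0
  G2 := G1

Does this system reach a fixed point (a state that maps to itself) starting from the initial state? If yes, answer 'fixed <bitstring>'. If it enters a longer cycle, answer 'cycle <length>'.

Answer: cycle 2

Derivation:
Step 0: 010
Step 1: G0=G1=1 G1=G0=0 G2=G1=1 -> 101
Step 2: G0=G1=0 G1=G0=1 G2=G1=0 -> 010
Cycle of length 2 starting at step 0 -> no fixed point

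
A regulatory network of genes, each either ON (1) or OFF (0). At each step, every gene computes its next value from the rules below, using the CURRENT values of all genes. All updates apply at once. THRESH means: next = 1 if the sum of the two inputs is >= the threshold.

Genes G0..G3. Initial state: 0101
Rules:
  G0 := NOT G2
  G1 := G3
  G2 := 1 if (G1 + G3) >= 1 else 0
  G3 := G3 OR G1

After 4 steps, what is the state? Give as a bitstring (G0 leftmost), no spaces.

Step 1: G0=NOT G2=NOT 0=1 G1=G3=1 G2=(1+1>=1)=1 G3=G3|G1=1|1=1 -> 1111
Step 2: G0=NOT G2=NOT 1=0 G1=G3=1 G2=(1+1>=1)=1 G3=G3|G1=1|1=1 -> 0111
Step 3: G0=NOT G2=NOT 1=0 G1=G3=1 G2=(1+1>=1)=1 G3=G3|G1=1|1=1 -> 0111
Step 4: G0=NOT G2=NOT 1=0 G1=G3=1 G2=(1+1>=1)=1 G3=G3|G1=1|1=1 -> 0111

0111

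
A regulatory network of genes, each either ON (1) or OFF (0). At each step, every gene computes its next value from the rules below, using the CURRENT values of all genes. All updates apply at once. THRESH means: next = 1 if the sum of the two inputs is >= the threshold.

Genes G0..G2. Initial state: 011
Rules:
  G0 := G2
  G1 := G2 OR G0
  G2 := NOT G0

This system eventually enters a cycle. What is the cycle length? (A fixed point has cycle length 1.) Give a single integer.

Step 0: 011
Step 1: G0=G2=1 G1=G2|G0=1|0=1 G2=NOT G0=NOT 0=1 -> 111
Step 2: G0=G2=1 G1=G2|G0=1|1=1 G2=NOT G0=NOT 1=0 -> 110
Step 3: G0=G2=0 G1=G2|G0=0|1=1 G2=NOT G0=NOT 1=0 -> 010
Step 4: G0=G2=0 G1=G2|G0=0|0=0 G2=NOT G0=NOT 0=1 -> 001
Step 5: G0=G2=1 G1=G2|G0=1|0=1 G2=NOT G0=NOT 0=1 -> 111
State from step 5 equals state from step 1 -> cycle length 4

Answer: 4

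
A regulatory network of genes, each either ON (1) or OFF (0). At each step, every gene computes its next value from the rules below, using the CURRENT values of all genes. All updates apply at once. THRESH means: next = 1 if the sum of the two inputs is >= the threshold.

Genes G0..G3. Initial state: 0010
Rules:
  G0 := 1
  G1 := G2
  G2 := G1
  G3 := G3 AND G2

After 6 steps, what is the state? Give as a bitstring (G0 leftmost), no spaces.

Step 1: G0=1(const) G1=G2=1 G2=G1=0 G3=G3&G2=0&1=0 -> 1100
Step 2: G0=1(const) G1=G2=0 G2=G1=1 G3=G3&G2=0&0=0 -> 1010
Step 3: G0=1(const) G1=G2=1 G2=G1=0 G3=G3&G2=0&1=0 -> 1100
Step 4: G0=1(const) G1=G2=0 G2=G1=1 G3=G3&G2=0&0=0 -> 1010
Step 5: G0=1(const) G1=G2=1 G2=G1=0 G3=G3&G2=0&1=0 -> 1100
Step 6: G0=1(const) G1=G2=0 G2=G1=1 G3=G3&G2=0&0=0 -> 1010

1010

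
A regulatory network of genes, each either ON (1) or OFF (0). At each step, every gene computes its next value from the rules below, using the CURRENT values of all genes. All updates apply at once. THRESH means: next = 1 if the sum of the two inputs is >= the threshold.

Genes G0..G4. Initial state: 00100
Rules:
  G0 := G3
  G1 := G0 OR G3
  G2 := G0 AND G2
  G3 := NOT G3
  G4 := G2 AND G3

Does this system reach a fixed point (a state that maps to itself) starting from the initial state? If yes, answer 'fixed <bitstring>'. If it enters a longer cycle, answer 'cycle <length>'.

Answer: cycle 2

Derivation:
Step 0: 00100
Step 1: G0=G3=0 G1=G0|G3=0|0=0 G2=G0&G2=0&1=0 G3=NOT G3=NOT 0=1 G4=G2&G3=1&0=0 -> 00010
Step 2: G0=G3=1 G1=G0|G3=0|1=1 G2=G0&G2=0&0=0 G3=NOT G3=NOT 1=0 G4=G2&G3=0&1=0 -> 11000
Step 3: G0=G3=0 G1=G0|G3=1|0=1 G2=G0&G2=1&0=0 G3=NOT G3=NOT 0=1 G4=G2&G3=0&0=0 -> 01010
Step 4: G0=G3=1 G1=G0|G3=0|1=1 G2=G0&G2=0&0=0 G3=NOT G3=NOT 1=0 G4=G2&G3=0&1=0 -> 11000
Cycle of length 2 starting at step 2 -> no fixed point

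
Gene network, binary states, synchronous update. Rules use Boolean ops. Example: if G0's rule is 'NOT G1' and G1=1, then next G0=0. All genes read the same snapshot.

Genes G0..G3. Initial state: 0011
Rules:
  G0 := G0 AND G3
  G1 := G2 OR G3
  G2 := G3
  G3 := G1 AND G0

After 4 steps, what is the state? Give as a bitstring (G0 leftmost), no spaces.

Step 1: G0=G0&G3=0&1=0 G1=G2|G3=1|1=1 G2=G3=1 G3=G1&G0=0&0=0 -> 0110
Step 2: G0=G0&G3=0&0=0 G1=G2|G3=1|0=1 G2=G3=0 G3=G1&G0=1&0=0 -> 0100
Step 3: G0=G0&G3=0&0=0 G1=G2|G3=0|0=0 G2=G3=0 G3=G1&G0=1&0=0 -> 0000
Step 4: G0=G0&G3=0&0=0 G1=G2|G3=0|0=0 G2=G3=0 G3=G1&G0=0&0=0 -> 0000

0000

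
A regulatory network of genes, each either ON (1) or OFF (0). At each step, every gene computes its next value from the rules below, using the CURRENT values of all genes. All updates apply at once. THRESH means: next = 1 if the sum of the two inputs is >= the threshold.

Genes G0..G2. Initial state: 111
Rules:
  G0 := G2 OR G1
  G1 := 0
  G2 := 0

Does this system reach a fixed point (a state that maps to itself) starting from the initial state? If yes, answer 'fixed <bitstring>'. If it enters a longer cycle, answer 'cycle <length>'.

Step 0: 111
Step 1: G0=G2|G1=1|1=1 G1=0(const) G2=0(const) -> 100
Step 2: G0=G2|G1=0|0=0 G1=0(const) G2=0(const) -> 000
Step 3: G0=G2|G1=0|0=0 G1=0(const) G2=0(const) -> 000
Fixed point reached at step 2: 000

Answer: fixed 000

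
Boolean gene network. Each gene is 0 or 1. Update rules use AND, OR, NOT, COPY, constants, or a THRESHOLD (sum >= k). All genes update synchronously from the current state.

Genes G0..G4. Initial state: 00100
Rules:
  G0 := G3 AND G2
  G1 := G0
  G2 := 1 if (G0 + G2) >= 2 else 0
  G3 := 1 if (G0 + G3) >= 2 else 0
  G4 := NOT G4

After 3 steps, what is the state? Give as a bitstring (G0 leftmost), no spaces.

Step 1: G0=G3&G2=0&1=0 G1=G0=0 G2=(0+1>=2)=0 G3=(0+0>=2)=0 G4=NOT G4=NOT 0=1 -> 00001
Step 2: G0=G3&G2=0&0=0 G1=G0=0 G2=(0+0>=2)=0 G3=(0+0>=2)=0 G4=NOT G4=NOT 1=0 -> 00000
Step 3: G0=G3&G2=0&0=0 G1=G0=0 G2=(0+0>=2)=0 G3=(0+0>=2)=0 G4=NOT G4=NOT 0=1 -> 00001

00001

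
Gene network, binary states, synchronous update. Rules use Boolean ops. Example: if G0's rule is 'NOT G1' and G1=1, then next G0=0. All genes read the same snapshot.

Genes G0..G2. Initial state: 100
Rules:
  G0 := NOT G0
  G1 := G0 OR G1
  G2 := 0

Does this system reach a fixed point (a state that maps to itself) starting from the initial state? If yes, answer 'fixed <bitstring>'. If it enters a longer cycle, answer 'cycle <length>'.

Step 0: 100
Step 1: G0=NOT G0=NOT 1=0 G1=G0|G1=1|0=1 G2=0(const) -> 010
Step 2: G0=NOT G0=NOT 0=1 G1=G0|G1=0|1=1 G2=0(const) -> 110
Step 3: G0=NOT G0=NOT 1=0 G1=G0|G1=1|1=1 G2=0(const) -> 010
Cycle of length 2 starting at step 1 -> no fixed point

Answer: cycle 2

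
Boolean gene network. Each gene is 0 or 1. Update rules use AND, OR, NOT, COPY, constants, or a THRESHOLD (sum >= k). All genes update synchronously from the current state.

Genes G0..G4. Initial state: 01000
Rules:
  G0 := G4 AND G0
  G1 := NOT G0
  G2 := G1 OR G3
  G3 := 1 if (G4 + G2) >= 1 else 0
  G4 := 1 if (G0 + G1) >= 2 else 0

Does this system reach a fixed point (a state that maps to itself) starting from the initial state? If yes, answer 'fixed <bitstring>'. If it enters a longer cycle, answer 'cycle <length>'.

Step 0: 01000
Step 1: G0=G4&G0=0&0=0 G1=NOT G0=NOT 0=1 G2=G1|G3=1|0=1 G3=(0+0>=1)=0 G4=(0+1>=2)=0 -> 01100
Step 2: G0=G4&G0=0&0=0 G1=NOT G0=NOT 0=1 G2=G1|G3=1|0=1 G3=(0+1>=1)=1 G4=(0+1>=2)=0 -> 01110
Step 3: G0=G4&G0=0&0=0 G1=NOT G0=NOT 0=1 G2=G1|G3=1|1=1 G3=(0+1>=1)=1 G4=(0+1>=2)=0 -> 01110
Fixed point reached at step 2: 01110

Answer: fixed 01110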